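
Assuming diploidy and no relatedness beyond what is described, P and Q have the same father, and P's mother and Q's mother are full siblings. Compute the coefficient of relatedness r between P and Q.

Relatedness sums over independent paths through distinct common ancestors.
P and Q are related in two ways: half-sibs through their shared father (r = 1/4) and first cousins through their mothers (r = 1/8).
r = 1/4 + 1/8 = 3/8 = 0.375.

0.375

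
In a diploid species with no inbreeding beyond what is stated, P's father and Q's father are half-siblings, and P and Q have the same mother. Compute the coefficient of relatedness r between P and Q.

0.3125

Wright's path rule: contributions from independent ancestry routes add.
P and Q are related in two ways: half first cousins through their fathers (r = 1/16) and half-sibs through their shared mother (r = 1/4).
r = 1/16 + 1/4 = 5/16 = 0.3125.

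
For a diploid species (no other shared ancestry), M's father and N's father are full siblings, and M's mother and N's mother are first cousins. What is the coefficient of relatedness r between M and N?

Independent pedigree routes through distinct common ancestors add.
M and N are related in two ways: first cousins through their fathers (r = 1/8) and second cousins through their mothers (r = 1/32).
r = 1/8 + 1/32 = 0.15625.

0.15625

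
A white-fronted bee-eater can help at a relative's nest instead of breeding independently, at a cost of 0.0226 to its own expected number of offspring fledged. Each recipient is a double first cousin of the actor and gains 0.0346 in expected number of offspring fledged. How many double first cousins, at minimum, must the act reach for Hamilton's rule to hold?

3

r to a double first cousin = 1/4 (double first cousins share both grandparent pairs — four paths of length 4: r = 4·(1/2)^4 = 1/4).
Hamilton's rule: n·r·B > C  ⇒  n > C/(r·B) = 0.0226/(0.25·0.0346) = 2.613.
The smallest integer exceeding 2.613 is 3.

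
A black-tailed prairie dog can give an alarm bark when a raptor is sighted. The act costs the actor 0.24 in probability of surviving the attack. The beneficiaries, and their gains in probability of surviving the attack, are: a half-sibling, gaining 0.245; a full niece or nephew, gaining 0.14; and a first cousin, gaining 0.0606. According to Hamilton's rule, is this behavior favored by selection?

No

Hamilton's rule: the trait is favored when the sum of r·B over every recipient exceeds the actor's cost C.
r to a half-sibling = 1/4 (half-sibs share one parent — one path of length 2: r = (1/2)^2 = 1/4).
r to a full niece or nephew = 0.25 (full aunt/uncle↔niece/nephew: two paths of length 3 through the shared grandparent pair: r = 2·(1/2)^3 = 1/4).
r to a first cousin = 0.125 (first cousins share one grandparent pair — two paths of length 4: r = 2·(1/2)^4 = 1/8).
Summing one r·B term per recipient: 1·0.25·0.245 + 1·0.25·0.14 + 1·0.125·0.0606 = 0.103825.
0.103825 < 0.24: the indirect benefit is less than the cost.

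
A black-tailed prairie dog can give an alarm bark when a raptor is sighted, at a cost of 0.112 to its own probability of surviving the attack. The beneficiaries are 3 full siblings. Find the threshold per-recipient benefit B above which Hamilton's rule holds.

0.0747

r to a full sibling = 0.5 (full sibs share both parents — two paths of length 2: r = 2·(1/2)^2 = 1/2).
Hamilton's rule with n recipients of equal r: n·r·B > C, so B > C/(n·r) = 0.112/(3·0.5) = 0.0747.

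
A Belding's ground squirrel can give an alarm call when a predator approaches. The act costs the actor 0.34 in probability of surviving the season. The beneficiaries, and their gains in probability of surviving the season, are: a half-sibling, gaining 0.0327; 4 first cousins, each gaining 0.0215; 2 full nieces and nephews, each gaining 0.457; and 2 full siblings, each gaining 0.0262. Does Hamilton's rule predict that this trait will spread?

Hamilton's rule: the trait is favored when the sum of r·B over every recipient exceeds the actor's cost C.
r to a half-sibling = 0.25 (half-sibs share one parent — one path of length 2: r = (1/2)^2 = 1/4).
r to a first cousin = 1/8 (first cousins share one grandparent pair — two paths of length 4: r = 2·(1/2)^4 = 1/8).
r to a full niece or nephew = 1/4 (full aunt/uncle↔niece/nephew: two paths of length 3 through the shared grandparent pair: r = 2·(1/2)^3 = 1/4).
r to a full sibling = 0.5 (full sibs share both parents — two paths of length 2: r = 2·(1/2)^2 = 1/2).
Summing one r·B term per recipient: 1·0.25·0.0327 + 4·0.125·0.0215 + 2·0.25·0.457 + 2·0.5·0.0262 = 0.273625.
0.273625 < 0.34: the indirect benefit is less than the cost.

No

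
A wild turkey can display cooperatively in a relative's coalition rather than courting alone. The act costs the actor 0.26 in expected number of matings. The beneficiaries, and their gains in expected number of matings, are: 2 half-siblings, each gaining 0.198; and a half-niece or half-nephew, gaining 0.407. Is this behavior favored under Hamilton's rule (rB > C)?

No

Hamilton's rule: the trait is favored when the sum of r·B over every recipient exceeds the actor's cost C.
r to a half-sibling = 1/4 (half-sibs share one parent — one path of length 2: r = (1/2)^2 = 1/4).
r to a half-niece or half-nephew = 0.125 (half-aunt/uncle↔niece/nephew: one path of length 3: r = (1/2)^3 = 1/8).
Summing one r·B term per recipient: 2·0.25·0.198 + 1·0.125·0.407 = 0.149875.
0.149875 < 0.26: the indirect benefit is less than the cost.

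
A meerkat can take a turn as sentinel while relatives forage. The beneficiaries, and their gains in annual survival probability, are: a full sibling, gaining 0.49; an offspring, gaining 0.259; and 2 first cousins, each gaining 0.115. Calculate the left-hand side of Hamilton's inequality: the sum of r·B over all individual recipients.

0.40325

r to a full sibling = 0.5 (full sibs share both parents — two paths of length 2: r = 2·(1/2)^2 = 1/2).
r to an offspring = 0.5 (one parent–offspring link: r = (1/2)^1 = 1/2).
r to a first cousin = 1/8 (first cousins share one grandparent pair — two paths of length 4: r = 2·(1/2)^4 = 1/8).
Summing one r·B term per recipient: 1·0.5·0.49 + 1·0.5·0.259 + 2·0.125·0.115 = 0.40325.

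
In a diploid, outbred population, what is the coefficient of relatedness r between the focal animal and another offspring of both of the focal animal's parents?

Each parent–offspring link contributes a factor of 1/2, and independent paths through distinct common ancestors add.
Full sibs share both parents — two paths of length 2: r = 2·(1/2)^2 = 1/2.

0.5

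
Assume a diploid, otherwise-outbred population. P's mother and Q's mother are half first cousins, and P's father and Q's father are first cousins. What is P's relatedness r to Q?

With two independent routes of shared ancestry, r is the sum of the two contributions.
P and Q are related in two ways: half second cousins through their mothers (r = 1/64) and second cousins through their fathers (r = 1/32).
r = 1/64 + 1/32 = 3/64 = 0.046875.

0.046875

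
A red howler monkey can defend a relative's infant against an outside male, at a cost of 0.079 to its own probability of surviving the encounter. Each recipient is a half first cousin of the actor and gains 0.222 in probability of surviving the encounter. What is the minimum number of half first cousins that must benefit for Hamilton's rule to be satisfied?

r to a half first cousin = 1/16 (half first cousins share one grandparent — one path of length 4: r = (1/2)^4 = 1/16).
Hamilton's rule: n·r·B > C  ⇒  n > C/(r·B) = 0.079/(0.0625·0.222) = 5.694.
The smallest integer exceeding 5.694 is 6.

6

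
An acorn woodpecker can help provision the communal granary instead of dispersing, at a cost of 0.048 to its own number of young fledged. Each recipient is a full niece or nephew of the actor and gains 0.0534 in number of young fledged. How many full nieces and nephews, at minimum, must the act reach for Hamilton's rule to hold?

4

r to a full niece or nephew = 1/4 (full aunt/uncle↔niece/nephew: two paths of length 3 through the shared grandparent pair: r = 2·(1/2)^3 = 1/4).
Hamilton's rule: n·r·B > C  ⇒  n > C/(r·B) = 0.048/(0.25·0.0534) = 3.596.
The smallest integer exceeding 3.596 is 4.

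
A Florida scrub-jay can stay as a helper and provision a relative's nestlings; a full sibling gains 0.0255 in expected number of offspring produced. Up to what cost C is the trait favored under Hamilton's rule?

r to a full sibling = 0.5 (full sibs share both parents — two paths of length 2: r = 2·(1/2)^2 = 1/2).
Hamilton's rule: n·r·B > C, so the trait is favored while C < n·r·B = 1·0.5·0.0255 = 0.01275.

0.01275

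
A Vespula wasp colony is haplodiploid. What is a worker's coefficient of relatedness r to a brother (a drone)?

0.25

Her haploid brother carries none of their father's genes and a random half of their mother's genome; that half matches the maternal half of her own genome with probability 1/2: r = 1/2 · 1/2 = 1/4.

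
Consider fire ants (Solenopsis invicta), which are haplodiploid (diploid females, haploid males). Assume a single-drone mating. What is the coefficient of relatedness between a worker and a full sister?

0.75

Haplodiploid full sisters inherit their father's entire haploid genome identically (contributing 1/2) and on average half of their mother's contribution (1/2 · 1/2 = 1/4); r = 1/2 + 1/4 = 3/4.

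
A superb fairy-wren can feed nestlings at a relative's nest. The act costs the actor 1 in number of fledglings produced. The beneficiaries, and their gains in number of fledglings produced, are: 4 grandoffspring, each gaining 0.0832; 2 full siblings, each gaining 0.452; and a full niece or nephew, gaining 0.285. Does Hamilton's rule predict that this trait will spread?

No

Hamilton's rule: the trait is favored when the sum of r·B over every recipient exceeds the actor's cost C.
r to a grandoffspring = 0.25 (two parent–offspring links: r = (1/2)^2 = 1/4).
r to a full sibling = 0.5 (full sibs share both parents — two paths of length 2: r = 2·(1/2)^2 = 1/2).
r to a full niece or nephew = 0.25 (full aunt/uncle↔niece/nephew: two paths of length 3 through the shared grandparent pair: r = 2·(1/2)^3 = 1/4).
Summing one r·B term per recipient: 4·0.25·0.0832 + 2·0.5·0.452 + 1·0.25·0.285 = 0.60645.
0.60645 < 1: the indirect benefit is less than the cost.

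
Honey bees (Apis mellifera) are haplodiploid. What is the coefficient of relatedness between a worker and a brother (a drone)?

Her haploid brother carries none of their father's genes and a random half of their mother's genome; that half matches the maternal half of her own genome with probability 1/2: r = 1/2 · 1/2 = 1/4.

0.25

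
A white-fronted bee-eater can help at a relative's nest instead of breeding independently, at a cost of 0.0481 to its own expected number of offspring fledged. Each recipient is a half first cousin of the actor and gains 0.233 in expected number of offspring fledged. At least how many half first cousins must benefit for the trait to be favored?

r to a half first cousin = 1/16 (half first cousins share one grandparent — one path of length 4: r = (1/2)^4 = 1/16).
Hamilton's rule: n·r·B > C  ⇒  n > C/(r·B) = 0.0481/(0.0625·0.233) = 3.303.
The smallest integer exceeding 3.303 is 4.

4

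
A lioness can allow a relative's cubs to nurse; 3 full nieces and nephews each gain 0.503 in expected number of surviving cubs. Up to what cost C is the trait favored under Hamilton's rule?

0.37725

r to a full niece or nephew = 0.25 (full aunt/uncle↔niece/nephew: two paths of length 3 through the shared grandparent pair: r = 2·(1/2)^3 = 1/4).
Hamilton's rule: n·r·B > C, so the trait is favored while C < n·r·B = 3·0.25·0.503 = 0.37725.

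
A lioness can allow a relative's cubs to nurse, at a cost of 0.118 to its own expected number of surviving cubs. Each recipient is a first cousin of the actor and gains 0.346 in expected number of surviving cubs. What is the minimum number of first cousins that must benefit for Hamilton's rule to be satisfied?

r to a first cousin = 1/8 (first cousins share one grandparent pair — two paths of length 4: r = 2·(1/2)^4 = 1/8).
Hamilton's rule: n·r·B > C  ⇒  n > C/(r·B) = 0.118/(0.125·0.346) = 2.728.
The smallest integer exceeding 2.728 is 3.

3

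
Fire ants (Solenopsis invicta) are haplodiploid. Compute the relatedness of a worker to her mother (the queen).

One meiotic link between diploid queen and diploid daughter: r = 1/2.

0.5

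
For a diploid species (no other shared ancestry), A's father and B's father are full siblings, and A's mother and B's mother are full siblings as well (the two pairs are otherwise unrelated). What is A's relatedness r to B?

Independent pedigree routes through distinct common ancestors add.
A and B are related in two ways: first cousins through their fathers (r = 1/8) and first cousins through their mothers (r = 1/8) — i.e. double first cousins.
r = 1/8 + 1/8 = 0.25.

0.25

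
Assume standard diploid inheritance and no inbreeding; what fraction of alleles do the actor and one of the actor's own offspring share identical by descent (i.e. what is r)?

Each parent–offspring link contributes a factor of 1/2, and independent paths through distinct common ancestors add.
One parent–offspring link: r = (1/2)^1 = 1/2.

0.5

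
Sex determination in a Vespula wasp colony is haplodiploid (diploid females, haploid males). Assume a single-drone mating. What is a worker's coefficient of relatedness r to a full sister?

0.75

Haplodiploid full sisters inherit their father's entire haploid genome identically (contributing 1/2) and on average half of their mother's contribution (1/2 · 1/2 = 1/4); r = 1/2 + 1/4 = 3/4.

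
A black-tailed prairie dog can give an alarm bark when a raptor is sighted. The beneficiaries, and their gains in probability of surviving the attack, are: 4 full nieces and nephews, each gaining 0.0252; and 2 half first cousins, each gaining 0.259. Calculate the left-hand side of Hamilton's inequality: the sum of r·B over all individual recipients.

r to a full niece or nephew = 0.25 (full aunt/uncle↔niece/nephew: two paths of length 3 through the shared grandparent pair: r = 2·(1/2)^3 = 1/4).
r to a half first cousin = 0.0625 (half first cousins share one grandparent — one path of length 4: r = (1/2)^4 = 1/16).
Summing one r·B term per recipient: 4·0.25·0.0252 + 2·0.0625·0.259 = 0.057575.

0.057575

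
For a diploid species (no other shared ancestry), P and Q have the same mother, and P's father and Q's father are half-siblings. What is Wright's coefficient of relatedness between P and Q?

0.3125

Wright's path rule: contributions from independent ancestry routes add.
P and Q are related in two ways: half-sibs through their shared mother (r = 1/4) and half first cousins through their fathers (r = 1/16).
r = 1/4 + 1/16 = 0.3125.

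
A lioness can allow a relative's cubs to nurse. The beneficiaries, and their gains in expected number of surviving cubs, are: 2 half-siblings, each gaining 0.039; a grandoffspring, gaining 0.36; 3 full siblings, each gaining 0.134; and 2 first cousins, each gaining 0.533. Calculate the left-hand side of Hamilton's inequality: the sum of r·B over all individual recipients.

r to a half-sibling = 1/4 (half-sibs share one parent — one path of length 2: r = (1/2)^2 = 1/4).
r to a grandoffspring = 0.25 (two parent–offspring links: r = (1/2)^2 = 1/4).
r to a full sibling = 1/2 (full sibs share both parents — two paths of length 2: r = 2·(1/2)^2 = 1/2).
r to a first cousin = 1/8 (first cousins share one grandparent pair — two paths of length 4: r = 2·(1/2)^4 = 1/8).
Summing one r·B term per recipient: 2·0.25·0.039 + 1·0.25·0.36 + 3·0.5·0.134 + 2·0.125·0.533 = 0.44375.

0.44375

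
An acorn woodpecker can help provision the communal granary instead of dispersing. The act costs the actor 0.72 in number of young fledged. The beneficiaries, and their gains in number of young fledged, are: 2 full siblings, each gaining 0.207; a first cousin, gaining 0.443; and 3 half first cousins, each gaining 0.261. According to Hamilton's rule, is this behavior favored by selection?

No

Hamilton's rule: the trait is favored when the sum of r·B over every recipient exceeds the actor's cost C.
r to a full sibling = 1/2 (full sibs share both parents — two paths of length 2: r = 2·(1/2)^2 = 1/2).
r to a first cousin = 0.125 (first cousins share one grandparent pair — two paths of length 4: r = 2·(1/2)^4 = 1/8).
r to a half first cousin = 0.0625 (half first cousins share one grandparent — one path of length 4: r = (1/2)^4 = 1/16).
Summing one r·B term per recipient: 2·0.5·0.207 + 1·0.125·0.443 + 3·0.0625·0.261 = 0.3113125.
0.3113125 < 0.72: the indirect benefit is less than the cost.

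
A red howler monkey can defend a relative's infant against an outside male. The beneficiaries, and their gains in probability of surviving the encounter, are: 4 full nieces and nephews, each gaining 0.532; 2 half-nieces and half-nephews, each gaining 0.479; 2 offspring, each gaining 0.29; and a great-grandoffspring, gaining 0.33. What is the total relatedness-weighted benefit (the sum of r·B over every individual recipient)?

0.983

r to a full niece or nephew = 0.25 (full aunt/uncle↔niece/nephew: two paths of length 3 through the shared grandparent pair: r = 2·(1/2)^3 = 1/4).
r to a half-niece or half-nephew = 0.125 (half-aunt/uncle↔niece/nephew: one path of length 3: r = (1/2)^3 = 1/8).
r to an offspring = 1/2 (one parent–offspring link: r = (1/2)^1 = 1/2).
r to a great-grandoffspring = 0.125 (three parent–offspring links: r = (1/2)^3 = 1/8).
Summing one r·B term per recipient: 4·0.25·0.532 + 2·0.125·0.479 + 2·0.5·0.29 + 1·0.125·0.33 = 0.983.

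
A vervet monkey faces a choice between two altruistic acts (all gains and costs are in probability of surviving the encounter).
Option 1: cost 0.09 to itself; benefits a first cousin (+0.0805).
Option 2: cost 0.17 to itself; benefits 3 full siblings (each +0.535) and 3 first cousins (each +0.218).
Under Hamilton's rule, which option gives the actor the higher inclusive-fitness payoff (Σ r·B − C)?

Option 2

Option 1: r to a first cousin = 0.125.
Option 1: Σ r·B − C = (1·0.125·0.0805) − 0.09 = -0.0799375.
Option 2: r to a full sibling = 0.5.
Option 2: r to a first cousin = 0.125.
Option 2: Σ r·B − C = (3·0.5·0.535 + 3·0.125·0.218) − 0.17 = 0.71425.
Option 2 has the higher net inclusive-fitness payoff.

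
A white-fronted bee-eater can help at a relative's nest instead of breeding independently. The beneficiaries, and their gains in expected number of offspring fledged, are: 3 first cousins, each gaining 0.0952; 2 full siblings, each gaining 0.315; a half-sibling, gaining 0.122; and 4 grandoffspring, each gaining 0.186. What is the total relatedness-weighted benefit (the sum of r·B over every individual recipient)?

r to a first cousin = 1/8 (first cousins share one grandparent pair — two paths of length 4: r = 2·(1/2)^4 = 1/8).
r to a full sibling = 0.5 (full sibs share both parents — two paths of length 2: r = 2·(1/2)^2 = 1/2).
r to a half-sibling = 0.25 (half-sibs share one parent — one path of length 2: r = (1/2)^2 = 1/4).
r to a grandoffspring = 0.25 (two parent–offspring links: r = (1/2)^2 = 1/4).
Summing one r·B term per recipient: 3·0.125·0.0952 + 2·0.5·0.315 + 1·0.25·0.122 + 4·0.25·0.186 = 0.5672.

0.5672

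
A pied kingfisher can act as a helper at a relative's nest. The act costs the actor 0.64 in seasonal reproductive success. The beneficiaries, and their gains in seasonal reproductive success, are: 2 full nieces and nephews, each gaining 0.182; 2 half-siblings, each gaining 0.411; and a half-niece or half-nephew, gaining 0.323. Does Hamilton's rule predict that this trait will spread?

No

Hamilton's rule: the trait is favored when the sum of r·B over every recipient exceeds the actor's cost C.
r to a full niece or nephew = 1/4 (full aunt/uncle↔niece/nephew: two paths of length 3 through the shared grandparent pair: r = 2·(1/2)^3 = 1/4).
r to a half-sibling = 1/4 (half-sibs share one parent — one path of length 2: r = (1/2)^2 = 1/4).
r to a half-niece or half-nephew = 1/8 (half-aunt/uncle↔niece/nephew: one path of length 3: r = (1/2)^3 = 1/8).
Summing one r·B term per recipient: 2·0.25·0.182 + 2·0.25·0.411 + 1·0.125·0.323 = 0.336875.
0.336875 < 0.64: the indirect benefit is less than the cost.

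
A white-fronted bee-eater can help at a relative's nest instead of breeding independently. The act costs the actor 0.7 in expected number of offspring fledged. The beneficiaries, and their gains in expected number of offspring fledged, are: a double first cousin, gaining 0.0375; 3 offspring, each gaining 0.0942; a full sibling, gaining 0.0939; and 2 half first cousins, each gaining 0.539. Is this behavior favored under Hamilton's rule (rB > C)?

Hamilton's rule: the trait is favored when the sum of r·B over every recipient exceeds the actor's cost C.
r to a double first cousin = 1/4 (double first cousins share both grandparent pairs — four paths of length 4: r = 4·(1/2)^4 = 1/4).
r to an offspring = 1/2 (one parent–offspring link: r = (1/2)^1 = 1/2).
r to a full sibling = 1/2 (full sibs share both parents — two paths of length 2: r = 2·(1/2)^2 = 1/2).
r to a half first cousin = 1/16 (half first cousins share one grandparent — one path of length 4: r = (1/2)^4 = 1/16).
Summing one r·B term per recipient: 1·0.25·0.0375 + 3·0.5·0.0942 + 1·0.5·0.0939 + 2·0.0625·0.539 = 0.265.
0.265 < 0.7: the indirect benefit is less than the cost.

No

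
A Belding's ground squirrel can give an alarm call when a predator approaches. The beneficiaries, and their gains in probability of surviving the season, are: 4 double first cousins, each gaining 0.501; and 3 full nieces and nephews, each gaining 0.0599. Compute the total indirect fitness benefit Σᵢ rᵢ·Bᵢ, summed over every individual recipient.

r to a double first cousin = 0.25 (double first cousins share both grandparent pairs — four paths of length 4: r = 4·(1/2)^4 = 1/4).
r to a full niece or nephew = 0.25 (full aunt/uncle↔niece/nephew: two paths of length 3 through the shared grandparent pair: r = 2·(1/2)^3 = 1/4).
Summing one r·B term per recipient: 4·0.25·0.501 + 3·0.25·0.0599 = 0.545925.

0.545925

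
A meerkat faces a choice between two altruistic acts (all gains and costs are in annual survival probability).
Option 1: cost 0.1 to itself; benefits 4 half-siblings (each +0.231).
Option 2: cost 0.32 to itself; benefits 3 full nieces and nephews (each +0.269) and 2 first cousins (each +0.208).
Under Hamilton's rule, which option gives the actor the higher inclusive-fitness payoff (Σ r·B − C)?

Option 1

Option 1: r to a half-sibling = 0.25.
Option 1: Σ r·B − C = (4·0.25·0.231) − 0.1 = 0.131.
Option 2: r to a full niece or nephew = 0.25.
Option 2: r to a first cousin = 0.125.
Option 2: Σ r·B − C = (3·0.25·0.269 + 2·0.125·0.208) − 0.32 = -0.06625.
Option 1 has the higher net inclusive-fitness payoff.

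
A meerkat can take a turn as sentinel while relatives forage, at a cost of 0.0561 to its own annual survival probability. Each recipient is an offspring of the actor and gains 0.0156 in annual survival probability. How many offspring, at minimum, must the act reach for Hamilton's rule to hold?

r to an offspring = 1/2 (one parent–offspring link: r = (1/2)^1 = 1/2).
Hamilton's rule: n·r·B > C  ⇒  n > C/(r·B) = 0.0561/(0.5·0.0156) = 7.192.
The smallest integer exceeding 7.192 is 8.

8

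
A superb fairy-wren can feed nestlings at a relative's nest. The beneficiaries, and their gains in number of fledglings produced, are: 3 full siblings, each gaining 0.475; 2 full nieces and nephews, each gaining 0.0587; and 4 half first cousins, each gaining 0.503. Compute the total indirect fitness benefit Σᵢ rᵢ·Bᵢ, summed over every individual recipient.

r to a full sibling = 1/2 (full sibs share both parents — two paths of length 2: r = 2·(1/2)^2 = 1/2).
r to a full niece or nephew = 0.25 (full aunt/uncle↔niece/nephew: two paths of length 3 through the shared grandparent pair: r = 2·(1/2)^3 = 1/4).
r to a half first cousin = 0.0625 (half first cousins share one grandparent — one path of length 4: r = (1/2)^4 = 1/16).
Summing one r·B term per recipient: 3·0.5·0.475 + 2·0.25·0.0587 + 4·0.0625·0.503 = 0.8676.

0.8676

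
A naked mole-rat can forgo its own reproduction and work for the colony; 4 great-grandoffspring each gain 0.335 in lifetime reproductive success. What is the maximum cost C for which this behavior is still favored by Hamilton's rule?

0.1675

r to a great-grandoffspring = 1/8 (three parent–offspring links: r = (1/2)^3 = 1/8).
Hamilton's rule: n·r·B > C, so the trait is favored while C < n·r·B = 4·0.125·0.335 = 0.1675.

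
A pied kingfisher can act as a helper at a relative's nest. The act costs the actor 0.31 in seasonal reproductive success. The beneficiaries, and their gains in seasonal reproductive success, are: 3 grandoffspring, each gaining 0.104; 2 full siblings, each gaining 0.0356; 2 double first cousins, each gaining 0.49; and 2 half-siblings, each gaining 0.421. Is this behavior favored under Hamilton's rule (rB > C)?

Hamilton's rule: the trait is favored when the sum of r·B over every recipient exceeds the actor's cost C.
r to a grandoffspring = 1/4 (two parent–offspring links: r = (1/2)^2 = 1/4).
r to a full sibling = 1/2 (full sibs share both parents — two paths of length 2: r = 2·(1/2)^2 = 1/2).
r to a double first cousin = 0.25 (double first cousins share both grandparent pairs — four paths of length 4: r = 4·(1/2)^4 = 1/4).
r to a half-sibling = 0.25 (half-sibs share one parent — one path of length 2: r = (1/2)^2 = 1/4).
Summing one r·B term per recipient: 3·0.25·0.104 + 2·0.5·0.0356 + 2·0.25·0.49 + 2·0.25·0.421 = 0.5691.
0.5691 > 0.31: the indirect benefit exceeds the cost.

Yes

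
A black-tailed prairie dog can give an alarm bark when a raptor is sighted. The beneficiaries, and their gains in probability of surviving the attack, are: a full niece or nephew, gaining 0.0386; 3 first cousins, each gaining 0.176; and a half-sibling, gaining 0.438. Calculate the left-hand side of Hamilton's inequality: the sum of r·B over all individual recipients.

0.18515

r to a full niece or nephew = 1/4 (full aunt/uncle↔niece/nephew: two paths of length 3 through the shared grandparent pair: r = 2·(1/2)^3 = 1/4).
r to a first cousin = 1/8 (first cousins share one grandparent pair — two paths of length 4: r = 2·(1/2)^4 = 1/8).
r to a half-sibling = 0.25 (half-sibs share one parent — one path of length 2: r = (1/2)^2 = 1/4).
Summing one r·B term per recipient: 1·0.25·0.0386 + 3·0.125·0.176 + 1·0.25·0.438 = 0.18515.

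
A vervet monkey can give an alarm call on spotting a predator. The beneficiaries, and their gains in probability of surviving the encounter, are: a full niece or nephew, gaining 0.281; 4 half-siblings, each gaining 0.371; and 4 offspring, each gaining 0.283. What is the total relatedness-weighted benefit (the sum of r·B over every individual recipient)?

r to a full niece or nephew = 1/4 (full aunt/uncle↔niece/nephew: two paths of length 3 through the shared grandparent pair: r = 2·(1/2)^3 = 1/4).
r to a half-sibling = 0.25 (half-sibs share one parent — one path of length 2: r = (1/2)^2 = 1/4).
r to an offspring = 0.5 (one parent–offspring link: r = (1/2)^1 = 1/2).
Summing one r·B term per recipient: 1·0.25·0.281 + 4·0.25·0.371 + 4·0.5·0.283 = 1.00725.

1.00725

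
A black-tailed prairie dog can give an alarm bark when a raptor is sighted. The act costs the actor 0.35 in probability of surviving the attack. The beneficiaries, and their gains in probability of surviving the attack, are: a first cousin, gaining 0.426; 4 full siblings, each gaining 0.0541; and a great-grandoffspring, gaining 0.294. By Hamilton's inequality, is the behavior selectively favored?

No

Hamilton's rule: the trait is favored when the sum of r·B over every recipient exceeds the actor's cost C.
r to a first cousin = 0.125 (first cousins share one grandparent pair — two paths of length 4: r = 2·(1/2)^4 = 1/8).
r to a full sibling = 1/2 (full sibs share both parents — two paths of length 2: r = 2·(1/2)^2 = 1/2).
r to a great-grandoffspring = 0.125 (three parent–offspring links: r = (1/2)^3 = 1/8).
Summing one r·B term per recipient: 1·0.125·0.426 + 4·0.5·0.0541 + 1·0.125·0.294 = 0.1982.
0.1982 < 0.35: the indirect benefit is less than the cost.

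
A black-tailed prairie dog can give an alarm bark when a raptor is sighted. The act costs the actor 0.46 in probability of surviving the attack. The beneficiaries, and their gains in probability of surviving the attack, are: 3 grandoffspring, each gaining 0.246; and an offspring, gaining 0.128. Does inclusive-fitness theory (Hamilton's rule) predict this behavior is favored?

No

Hamilton's rule: the trait is favored when the sum of r·B over every recipient exceeds the actor's cost C.
r to a grandoffspring = 1/4 (two parent–offspring links: r = (1/2)^2 = 1/4).
r to an offspring = 1/2 (one parent–offspring link: r = (1/2)^1 = 1/2).
Summing one r·B term per recipient: 3·0.25·0.246 + 1·0.5·0.128 = 0.2485.
0.2485 < 0.46: the indirect benefit is less than the cost.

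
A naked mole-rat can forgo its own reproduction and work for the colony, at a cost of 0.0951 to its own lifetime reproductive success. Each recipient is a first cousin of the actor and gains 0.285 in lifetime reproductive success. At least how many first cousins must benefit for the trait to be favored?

r to a first cousin = 0.125 (first cousins share one grandparent pair — two paths of length 4: r = 2·(1/2)^4 = 1/8).
Hamilton's rule: n·r·B > C  ⇒  n > C/(r·B) = 0.0951/(0.125·0.285) = 2.669.
The smallest integer exceeding 2.669 is 3.

3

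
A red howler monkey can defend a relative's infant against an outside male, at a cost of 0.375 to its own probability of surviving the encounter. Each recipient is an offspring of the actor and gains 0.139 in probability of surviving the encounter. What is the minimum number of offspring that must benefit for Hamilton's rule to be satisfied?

6

r to an offspring = 1/2 (one parent–offspring link: r = (1/2)^1 = 1/2).
Hamilton's rule: n·r·B > C  ⇒  n > C/(r·B) = 0.375/(0.5·0.139) = 5.396.
The smallest integer exceeding 5.396 is 6.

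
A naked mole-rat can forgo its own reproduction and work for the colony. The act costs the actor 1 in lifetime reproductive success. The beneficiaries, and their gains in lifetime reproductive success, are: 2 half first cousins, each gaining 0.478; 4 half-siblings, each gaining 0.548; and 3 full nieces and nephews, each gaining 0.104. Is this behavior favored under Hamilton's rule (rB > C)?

No

Hamilton's rule: the trait is favored when the sum of r·B over every recipient exceeds the actor's cost C.
r to a half first cousin = 0.0625 (half first cousins share one grandparent — one path of length 4: r = (1/2)^4 = 1/16).
r to a half-sibling = 1/4 (half-sibs share one parent — one path of length 2: r = (1/2)^2 = 1/4).
r to a full niece or nephew = 1/4 (full aunt/uncle↔niece/nephew: two paths of length 3 through the shared grandparent pair: r = 2·(1/2)^3 = 1/4).
Summing one r·B term per recipient: 2·0.0625·0.478 + 4·0.25·0.548 + 3·0.25·0.104 = 0.68575.
0.68575 < 1: the indirect benefit is less than the cost.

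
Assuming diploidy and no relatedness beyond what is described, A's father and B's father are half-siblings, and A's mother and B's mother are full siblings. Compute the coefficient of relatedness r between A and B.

Wright's path rule: contributions from independent ancestry routes add.
A and B are related in two ways: half first cousins through their fathers (r = 1/16) and first cousins through their mothers (r = 1/8).
r = 1/16 + 1/8 = 0.1875.

0.1875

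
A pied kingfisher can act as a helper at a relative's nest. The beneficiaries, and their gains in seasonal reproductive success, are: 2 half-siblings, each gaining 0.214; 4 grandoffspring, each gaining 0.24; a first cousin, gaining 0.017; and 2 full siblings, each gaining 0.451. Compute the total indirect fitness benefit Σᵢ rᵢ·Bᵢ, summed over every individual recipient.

0.800125

r to a half-sibling = 1/4 (half-sibs share one parent — one path of length 2: r = (1/2)^2 = 1/4).
r to a grandoffspring = 1/4 (two parent–offspring links: r = (1/2)^2 = 1/4).
r to a first cousin = 0.125 (first cousins share one grandparent pair — two paths of length 4: r = 2·(1/2)^4 = 1/8).
r to a full sibling = 0.5 (full sibs share both parents — two paths of length 2: r = 2·(1/2)^2 = 1/2).
Summing one r·B term per recipient: 2·0.25·0.214 + 4·0.25·0.24 + 1·0.125·0.017 + 2·0.5·0.451 = 0.800125.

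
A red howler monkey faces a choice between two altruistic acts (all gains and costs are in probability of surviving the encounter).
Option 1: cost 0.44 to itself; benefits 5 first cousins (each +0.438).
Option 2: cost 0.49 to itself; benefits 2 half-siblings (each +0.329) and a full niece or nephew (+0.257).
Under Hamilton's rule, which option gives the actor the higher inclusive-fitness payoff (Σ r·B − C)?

Option 1

Option 1: r to a first cousin = 0.125.
Option 1: Σ r·B − C = (5·0.125·0.438) − 0.44 = -0.16625.
Option 2: r to a half-sibling = 0.25.
Option 2: r to a full niece or nephew = 0.25.
Option 2: Σ r·B − C = (2·0.25·0.329 + 1·0.25·0.257) − 0.49 = -0.26125.
Option 1 has the higher net inclusive-fitness payoff.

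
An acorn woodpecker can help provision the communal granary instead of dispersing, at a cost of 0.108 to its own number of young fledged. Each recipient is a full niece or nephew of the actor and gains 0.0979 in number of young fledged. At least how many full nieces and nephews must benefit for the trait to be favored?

5

r to a full niece or nephew = 0.25 (full aunt/uncle↔niece/nephew: two paths of length 3 through the shared grandparent pair: r = 2·(1/2)^3 = 1/4).
Hamilton's rule: n·r·B > C  ⇒  n > C/(r·B) = 0.108/(0.25·0.0979) = 4.413.
The smallest integer exceeding 4.413 is 5.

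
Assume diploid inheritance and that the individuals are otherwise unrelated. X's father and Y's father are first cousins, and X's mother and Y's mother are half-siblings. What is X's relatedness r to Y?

0.09375

With two independent routes of shared ancestry, r is the sum of the two contributions.
X and Y are related in two ways: second cousins through their fathers (r = 1/32) and half first cousins through their mothers (r = 1/16).
r = 1/32 + 1/16 = 0.09375.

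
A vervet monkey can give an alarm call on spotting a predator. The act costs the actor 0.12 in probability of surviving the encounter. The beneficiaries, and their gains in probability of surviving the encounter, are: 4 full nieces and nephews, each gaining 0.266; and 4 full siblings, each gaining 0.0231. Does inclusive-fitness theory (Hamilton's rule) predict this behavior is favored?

Yes

Hamilton's rule: the trait is favored when the sum of r·B over every recipient exceeds the actor's cost C.
r to a full niece or nephew = 1/4 (full aunt/uncle↔niece/nephew: two paths of length 3 through the shared grandparent pair: r = 2·(1/2)^3 = 1/4).
r to a full sibling = 0.5 (full sibs share both parents — two paths of length 2: r = 2·(1/2)^2 = 1/2).
Summing one r·B term per recipient: 4·0.25·0.266 + 4·0.5·0.0231 = 0.3122.
0.3122 > 0.12: the indirect benefit exceeds the cost.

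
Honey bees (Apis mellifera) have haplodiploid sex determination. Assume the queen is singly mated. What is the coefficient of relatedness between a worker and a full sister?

Haplodiploid full sisters inherit their father's entire haploid genome identically (contributing 1/2) and on average half of their mother's contribution (1/2 · 1/2 = 1/4); r = 1/2 + 1/4 = 3/4.

0.75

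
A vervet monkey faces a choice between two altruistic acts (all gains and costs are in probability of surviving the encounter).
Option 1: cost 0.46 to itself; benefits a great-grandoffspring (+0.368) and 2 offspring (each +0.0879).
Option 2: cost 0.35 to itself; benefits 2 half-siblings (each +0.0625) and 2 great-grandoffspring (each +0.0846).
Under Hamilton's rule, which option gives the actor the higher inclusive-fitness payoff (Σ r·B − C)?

Option 2

Option 1: r to a great-grandoffspring = 0.125.
Option 1: r to an offspring = 0.5.
Option 1: Σ r·B − C = (1·0.125·0.368 + 2·0.5·0.0879) − 0.46 = -0.3261.
Option 2: r to a half-sibling = 0.25.
Option 2: r to a great-grandoffspring = 0.125.
Option 2: Σ r·B − C = (2·0.25·0.0625 + 2·0.125·0.0846) − 0.35 = -0.2976.
Option 2 has the higher net inclusive-fitness payoff.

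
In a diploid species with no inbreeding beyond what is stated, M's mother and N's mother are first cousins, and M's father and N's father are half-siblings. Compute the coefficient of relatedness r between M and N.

Independent pedigree routes through distinct common ancestors add.
M and N are related in two ways: second cousins through their mothers (r = 1/32) and half first cousins through their fathers (r = 1/16).
r = 1/32 + 1/16 = 0.09375.

0.09375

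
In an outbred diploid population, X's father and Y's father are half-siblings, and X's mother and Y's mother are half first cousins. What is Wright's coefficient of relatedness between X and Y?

0.078125

Independent pedigree routes through distinct common ancestors add.
X and Y are related in two ways: half first cousins through their fathers (r = 1/16) and half second cousins through their mothers (r = 1/64).
r = 1/16 + 1/64 = 5/64 = 0.078125.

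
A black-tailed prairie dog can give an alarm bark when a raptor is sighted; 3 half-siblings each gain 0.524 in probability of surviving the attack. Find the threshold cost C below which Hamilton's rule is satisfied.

0.393

r to a half-sibling = 0.25 (half-sibs share one parent — one path of length 2: r = (1/2)^2 = 1/4).
Hamilton's rule: n·r·B > C, so the trait is favored while C < n·r·B = 3·0.25·0.524 = 0.393.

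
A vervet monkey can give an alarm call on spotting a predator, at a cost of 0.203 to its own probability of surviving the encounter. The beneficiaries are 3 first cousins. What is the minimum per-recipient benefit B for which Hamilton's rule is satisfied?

r to a first cousin = 1/8 (first cousins share one grandparent pair — two paths of length 4: r = 2·(1/2)^4 = 1/8).
Hamilton's rule with n recipients of equal r: n·r·B > C, so B > C/(n·r) = 0.203/(3·0.125) = 0.5413.

0.5413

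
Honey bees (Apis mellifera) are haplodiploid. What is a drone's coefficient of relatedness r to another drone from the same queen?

0.5

Haploid brothers each carry a random half of the queen's diploid genome, so on average they share half: r = 1/2.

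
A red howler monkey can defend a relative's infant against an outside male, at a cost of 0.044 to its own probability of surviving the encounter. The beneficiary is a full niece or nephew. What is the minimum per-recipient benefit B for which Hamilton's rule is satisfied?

0.176

r to a full niece or nephew = 1/4 (full aunt/uncle↔niece/nephew: two paths of length 3 through the shared grandparent pair: r = 2·(1/2)^3 = 1/4).
Hamilton's rule with n recipients of equal r: n·r·B > C, so B > C/(n·r) = 0.044/(1·0.25) = 0.176.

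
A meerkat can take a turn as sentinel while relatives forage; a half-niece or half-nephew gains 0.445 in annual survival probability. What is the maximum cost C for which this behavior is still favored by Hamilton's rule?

0.055625

r to a half-niece or half-nephew = 1/8 (half-aunt/uncle↔niece/nephew: one path of length 3: r = (1/2)^3 = 1/8).
Hamilton's rule: n·r·B > C, so the trait is favored while C < n·r·B = 1·0.125·0.445 = 0.055625.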